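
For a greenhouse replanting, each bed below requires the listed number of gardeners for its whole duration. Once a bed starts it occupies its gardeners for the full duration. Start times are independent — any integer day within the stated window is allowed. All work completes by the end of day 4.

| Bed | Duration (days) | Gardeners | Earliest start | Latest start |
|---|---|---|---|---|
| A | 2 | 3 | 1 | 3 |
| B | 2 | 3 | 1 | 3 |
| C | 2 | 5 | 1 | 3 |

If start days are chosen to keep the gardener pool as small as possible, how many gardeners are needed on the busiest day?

6

Early-start (A@1, B@1, C@1) gives peak 11: d1:11  d2:11  d3:0  d4:0.
Shift C→3.
Schedule A@1, B@1, C@3: d1:6  d2:6  d3:5  d4:5 — peak 6.
Total gardener-days = 22 over 4 days ⇒ peak ≥ ⌈22/4⌉ = 6, so 6 is optimal.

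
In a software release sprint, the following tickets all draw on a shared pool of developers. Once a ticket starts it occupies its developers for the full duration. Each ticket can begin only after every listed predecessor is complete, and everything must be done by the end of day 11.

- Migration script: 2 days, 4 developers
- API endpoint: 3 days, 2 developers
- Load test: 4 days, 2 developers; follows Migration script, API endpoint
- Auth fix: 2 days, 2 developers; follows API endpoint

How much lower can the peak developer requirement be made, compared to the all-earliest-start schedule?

2

Early-start peak: d1:6  d2:6  d3:2  d4:4  d5:4  d6:2  d7:2  d8:0  d9:0  d10:0  d11:0 ⇒ 6.
Leveled (Migration script@1, API endpoint@3, Load test@6, Auth fix@6): d1:4  d2:4  d3:2  d4:2  d5:2  d6:4  d7:4  d8:2  d9:2  d10:0  d11:0 ⇒ 4.
Reduction 6 − 4 = 2.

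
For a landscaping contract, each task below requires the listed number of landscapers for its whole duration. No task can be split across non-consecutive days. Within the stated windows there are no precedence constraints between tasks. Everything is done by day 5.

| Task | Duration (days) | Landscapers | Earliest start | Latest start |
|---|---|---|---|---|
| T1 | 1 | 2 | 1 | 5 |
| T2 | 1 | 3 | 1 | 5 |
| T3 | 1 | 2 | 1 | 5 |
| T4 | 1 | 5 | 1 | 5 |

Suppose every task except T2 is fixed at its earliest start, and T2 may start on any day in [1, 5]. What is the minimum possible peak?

T2@1: d1:12  d2:0  d3:0  d4:0  d5:0 → peak 12
T2@2: d1:9  d2:3  d3:0  d4:0  d5:0 → peak 9
T2@3: d1:9  d2:0  d3:3  d4:0  d5:0 → peak 9
T2@4: d1:9  d2:0  d3:0  d4:3  d5:0 → peak 9
T2@5: d1:9  d2:0  d3:0  d4:0  d5:3 → peak 9
Best is T2@2, peak 9.

9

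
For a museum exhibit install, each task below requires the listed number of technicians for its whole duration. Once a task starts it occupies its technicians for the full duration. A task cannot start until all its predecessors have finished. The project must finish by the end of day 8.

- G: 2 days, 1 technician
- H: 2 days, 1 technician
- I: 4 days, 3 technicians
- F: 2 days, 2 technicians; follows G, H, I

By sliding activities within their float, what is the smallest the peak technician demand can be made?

3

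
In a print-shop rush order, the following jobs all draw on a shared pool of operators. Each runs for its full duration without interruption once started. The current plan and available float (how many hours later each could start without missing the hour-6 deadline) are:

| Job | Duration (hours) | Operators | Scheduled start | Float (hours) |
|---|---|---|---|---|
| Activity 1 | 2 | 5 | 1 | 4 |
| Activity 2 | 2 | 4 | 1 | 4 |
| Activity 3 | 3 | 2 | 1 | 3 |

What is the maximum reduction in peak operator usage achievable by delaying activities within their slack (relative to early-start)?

Early-start peak: h1:11  h2:11  h3:2  h4:0  h5:0  h6:0 ⇒ 11.
Leveled (Activity 1@1, Activity 2@3, Activity 3@3): h1:5  h2:5  h3:6  h4:6  h5:2  h6:0 ⇒ 6.
Reduction 11 − 6 = 5.

5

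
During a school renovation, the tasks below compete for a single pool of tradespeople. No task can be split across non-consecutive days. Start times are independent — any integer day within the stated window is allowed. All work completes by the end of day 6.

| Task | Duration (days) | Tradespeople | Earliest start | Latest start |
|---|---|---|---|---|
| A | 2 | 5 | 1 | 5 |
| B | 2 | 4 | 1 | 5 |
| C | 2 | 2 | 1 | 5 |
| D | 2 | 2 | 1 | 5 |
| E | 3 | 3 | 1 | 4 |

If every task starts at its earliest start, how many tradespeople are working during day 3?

3

At early start, day 3 has: E.
Demand: 3 = 3.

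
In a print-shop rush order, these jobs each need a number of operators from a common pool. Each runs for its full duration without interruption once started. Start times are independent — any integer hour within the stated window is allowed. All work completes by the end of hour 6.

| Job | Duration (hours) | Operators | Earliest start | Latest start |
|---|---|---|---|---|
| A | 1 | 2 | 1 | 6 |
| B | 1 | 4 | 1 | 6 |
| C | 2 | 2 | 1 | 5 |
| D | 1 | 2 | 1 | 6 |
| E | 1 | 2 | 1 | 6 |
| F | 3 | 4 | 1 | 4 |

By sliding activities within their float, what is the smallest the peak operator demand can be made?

6

Early-start (A@1, B@1, C@1, D@1, E@1, F@1) gives peak 16: h1:16  h2:6  h3:4  h4:0  h5:0  h6:0.
Shift C→2, D→2, E→2, F→3.
Schedule A@1, B@1, C@2, D@2, E@2, F@3: h1:6  h2:6  h3:6  h4:4  h5:4  h6:0 — peak 6.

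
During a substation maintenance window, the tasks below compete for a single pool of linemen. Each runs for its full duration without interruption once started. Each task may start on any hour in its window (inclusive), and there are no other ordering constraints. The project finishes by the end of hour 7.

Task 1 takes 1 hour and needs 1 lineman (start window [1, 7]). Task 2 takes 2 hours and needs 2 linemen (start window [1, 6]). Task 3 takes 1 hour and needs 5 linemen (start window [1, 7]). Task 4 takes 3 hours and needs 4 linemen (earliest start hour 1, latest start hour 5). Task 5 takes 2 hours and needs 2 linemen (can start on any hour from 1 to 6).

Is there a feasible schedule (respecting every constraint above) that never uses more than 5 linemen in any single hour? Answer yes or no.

yes

Schedule Task 1@1, Task 2@1, Task 3@3, Task 4@4, Task 5@1: h1:5  h2:4  h3:5  h4:4  h5:4  h6:4  h7:0 — peak 5 ≤ 5.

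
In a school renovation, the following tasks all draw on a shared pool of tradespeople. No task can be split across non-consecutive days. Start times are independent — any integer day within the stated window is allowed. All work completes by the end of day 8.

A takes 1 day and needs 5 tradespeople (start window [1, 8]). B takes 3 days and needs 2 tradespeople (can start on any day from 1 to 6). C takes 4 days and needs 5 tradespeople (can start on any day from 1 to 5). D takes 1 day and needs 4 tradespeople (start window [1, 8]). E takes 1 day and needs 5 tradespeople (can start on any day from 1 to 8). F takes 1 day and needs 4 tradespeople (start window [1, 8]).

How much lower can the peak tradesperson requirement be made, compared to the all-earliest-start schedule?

Early-start peak: d1:25  d2:7  d3:7  d4:5  d5:0  d6:0  d7:0  d8:0 ⇒ 25.
Leveled (A@1, B@1, C@2, D@6, E@7, F@8): d1:7  d2:7  d3:7  d4:5  d5:5  d6:4  d7:5  d8:4 ⇒ 7.
Reduction 25 − 7 = 18.

18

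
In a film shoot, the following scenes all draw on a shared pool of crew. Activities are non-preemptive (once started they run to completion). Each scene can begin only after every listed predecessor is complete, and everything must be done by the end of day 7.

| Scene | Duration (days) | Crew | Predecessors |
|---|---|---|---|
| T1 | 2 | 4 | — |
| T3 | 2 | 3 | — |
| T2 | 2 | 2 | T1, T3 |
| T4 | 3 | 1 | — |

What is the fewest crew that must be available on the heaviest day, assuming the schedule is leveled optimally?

4

Early-start (T1@1, T3@1, T2@3, T4@1) gives peak 8: d1:8  d2:8  d3:3  d4:2  d5:0  d6:0  d7:0.
Shift T3→3, T2→5, T4→3.
Schedule T1@1, T3@3, T2@5, T4@3: d1:4  d2:4  d3:4  d4:4  d5:3  d6:2  d7:0 — peak 4.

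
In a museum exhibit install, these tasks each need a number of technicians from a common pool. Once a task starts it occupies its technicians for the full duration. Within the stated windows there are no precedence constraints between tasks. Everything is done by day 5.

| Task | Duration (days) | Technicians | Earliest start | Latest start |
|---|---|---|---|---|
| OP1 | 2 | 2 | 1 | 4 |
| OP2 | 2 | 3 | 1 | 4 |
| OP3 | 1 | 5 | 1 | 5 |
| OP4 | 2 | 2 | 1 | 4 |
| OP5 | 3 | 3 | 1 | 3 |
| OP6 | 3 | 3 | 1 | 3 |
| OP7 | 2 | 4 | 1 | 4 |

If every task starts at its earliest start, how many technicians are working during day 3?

6

At early start, day 3 has: OP5, OP6.
Demand: 3 + 3 = 6.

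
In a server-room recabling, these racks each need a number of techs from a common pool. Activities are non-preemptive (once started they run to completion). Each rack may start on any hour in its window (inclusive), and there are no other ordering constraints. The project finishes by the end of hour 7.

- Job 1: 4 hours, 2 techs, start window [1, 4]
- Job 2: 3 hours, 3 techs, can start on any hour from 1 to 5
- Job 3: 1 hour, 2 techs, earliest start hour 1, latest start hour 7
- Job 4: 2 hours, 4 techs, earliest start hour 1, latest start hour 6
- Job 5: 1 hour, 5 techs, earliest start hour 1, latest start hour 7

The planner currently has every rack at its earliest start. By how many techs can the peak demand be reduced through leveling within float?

Early-start peak: h1:16  h2:9  h3:5  h4:2  h5:0  h6:0  h7:0 ⇒ 16.
Leveled (Job 1@1, Job 2@1, Job 3@4, Job 4@5, Job 5@7): h1:5  h2:5  h3:5  h4:4  h5:4  h6:4  h7:5 ⇒ 5.
Reduction 16 − 5 = 11.

11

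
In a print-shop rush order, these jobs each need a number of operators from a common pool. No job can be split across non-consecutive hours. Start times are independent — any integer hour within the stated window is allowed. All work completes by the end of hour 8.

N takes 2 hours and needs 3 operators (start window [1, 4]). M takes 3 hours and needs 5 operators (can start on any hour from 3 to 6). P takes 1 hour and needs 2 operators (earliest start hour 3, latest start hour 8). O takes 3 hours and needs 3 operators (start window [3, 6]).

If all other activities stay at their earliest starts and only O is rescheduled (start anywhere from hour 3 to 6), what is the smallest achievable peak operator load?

O@3: h1:3  h2:3  h3:10  h4:8  h5:8  h6:0  h7:0  h8:0 → peak 10
O@4: h1:3  h2:3  h3:7  h4:8  h5:8  h6:3  h7:0  h8:0 → peak 8
O@5: h1:3  h2:3  h3:7  h4:5  h5:8  h6:3  h7:3  h8:0 → peak 8
O@6: h1:3  h2:3  h3:7  h4:5  h5:5  h6:3  h7:3  h8:3 → peak 7
Best is O@6, peak 7.

7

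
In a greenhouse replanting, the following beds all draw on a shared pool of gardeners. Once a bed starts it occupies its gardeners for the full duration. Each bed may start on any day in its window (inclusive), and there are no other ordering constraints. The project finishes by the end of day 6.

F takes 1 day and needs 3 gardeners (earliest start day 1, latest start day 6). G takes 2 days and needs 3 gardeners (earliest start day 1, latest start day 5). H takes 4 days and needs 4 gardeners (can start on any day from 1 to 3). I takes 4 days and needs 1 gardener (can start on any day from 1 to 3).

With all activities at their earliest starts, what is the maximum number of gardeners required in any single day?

Early-start schedule: F@1, G@1, H@1, I@1.
Load per day: day 1: 11, day 2: 8, day 3: 5, day 4: 5, day 5: 0, day 6: 0.
Peak is 11.

11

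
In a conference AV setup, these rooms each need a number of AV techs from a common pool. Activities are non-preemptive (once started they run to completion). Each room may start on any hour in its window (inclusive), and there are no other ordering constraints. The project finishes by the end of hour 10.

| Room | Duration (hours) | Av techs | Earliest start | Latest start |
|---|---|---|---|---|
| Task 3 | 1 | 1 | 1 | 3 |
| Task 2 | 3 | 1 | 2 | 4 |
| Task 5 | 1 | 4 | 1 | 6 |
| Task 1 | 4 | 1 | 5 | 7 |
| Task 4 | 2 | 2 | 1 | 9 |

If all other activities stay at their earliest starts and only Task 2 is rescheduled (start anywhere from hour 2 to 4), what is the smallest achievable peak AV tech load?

7

Task 2@2: h1:7  h2:3  h3:1  h4:1  h5:1  h6:1  h7:1  h8:1  h9:0  h10:0 → peak 7
Task 2@3: h1:7  h2:2  h3:1  h4:1  h5:2  h6:1  h7:1  h8:1  h9:0  h10:0 → peak 7
Task 2@4: h1:7  h2:2  h3:0  h4:1  h5:2  h6:2  h7:1  h8:1  h9:0  h10:0 → peak 7
Best is Task 2@2, peak 7.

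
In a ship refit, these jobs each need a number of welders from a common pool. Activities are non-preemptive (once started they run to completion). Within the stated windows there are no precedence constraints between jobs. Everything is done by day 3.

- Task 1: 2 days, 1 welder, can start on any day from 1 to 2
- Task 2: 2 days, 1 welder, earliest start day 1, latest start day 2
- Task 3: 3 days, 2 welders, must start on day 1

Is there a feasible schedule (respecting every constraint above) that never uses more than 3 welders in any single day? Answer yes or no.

no

Total welder-days = 10; over 3 days the average is 10/3 > 3, so some day must exceed 3.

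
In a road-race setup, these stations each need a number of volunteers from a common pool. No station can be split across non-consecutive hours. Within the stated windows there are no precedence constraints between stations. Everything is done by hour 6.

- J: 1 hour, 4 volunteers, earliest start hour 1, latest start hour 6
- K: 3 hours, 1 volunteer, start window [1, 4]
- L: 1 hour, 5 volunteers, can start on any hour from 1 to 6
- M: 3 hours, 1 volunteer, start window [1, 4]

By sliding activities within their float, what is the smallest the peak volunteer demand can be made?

Early-start (J@1, K@1, L@1, M@1) gives peak 11: h1:11  h2:2  h3:2  h4:0  h5:0  h6:0.
Shift L→5, M→2.
Schedule J@1, K@1, L@5, M@2: h1:5  h2:2  h3:2  h4:1  h5:5  h6:0 — peak 5.

5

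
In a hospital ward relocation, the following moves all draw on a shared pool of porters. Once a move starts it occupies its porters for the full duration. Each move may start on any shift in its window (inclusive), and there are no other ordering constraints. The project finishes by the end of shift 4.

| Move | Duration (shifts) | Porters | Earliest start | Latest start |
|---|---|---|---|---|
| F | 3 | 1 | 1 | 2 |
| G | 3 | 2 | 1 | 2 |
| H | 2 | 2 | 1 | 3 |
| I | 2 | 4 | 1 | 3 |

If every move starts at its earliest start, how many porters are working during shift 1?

At early start, shift 1 has: F, G, H, I.
Demand: 1 + 2 + 2 + 4 = 9.

9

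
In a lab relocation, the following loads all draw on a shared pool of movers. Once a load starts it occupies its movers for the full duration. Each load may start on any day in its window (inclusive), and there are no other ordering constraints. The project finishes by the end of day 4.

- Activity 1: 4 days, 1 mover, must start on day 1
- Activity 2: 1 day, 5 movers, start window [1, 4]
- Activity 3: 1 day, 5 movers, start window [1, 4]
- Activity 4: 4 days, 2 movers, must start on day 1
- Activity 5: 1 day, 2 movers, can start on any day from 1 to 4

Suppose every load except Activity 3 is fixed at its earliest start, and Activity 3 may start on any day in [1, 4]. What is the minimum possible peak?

Activity 3@1: d1:15  d2:3  d3:3  d4:3 → peak 15
Activity 3@2: d1:10  d2:8  d3:3  d4:3 → peak 10
Activity 3@3: d1:10  d2:3  d3:8  d4:3 → peak 10
Activity 3@4: d1:10  d2:3  d3:3  d4:8 → peak 10
Best is Activity 3@2, peak 10.

10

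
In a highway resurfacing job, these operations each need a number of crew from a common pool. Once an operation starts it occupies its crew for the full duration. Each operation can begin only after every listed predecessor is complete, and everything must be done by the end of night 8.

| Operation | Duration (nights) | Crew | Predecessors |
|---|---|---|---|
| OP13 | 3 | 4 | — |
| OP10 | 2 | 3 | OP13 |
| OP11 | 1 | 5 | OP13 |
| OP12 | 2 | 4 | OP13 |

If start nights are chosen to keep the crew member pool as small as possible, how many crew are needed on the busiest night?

Early-start (OP13@1, OP10@4, OP11@4, OP12@4) gives peak 12: n1:4  n2:4  n3:4  n4:12  n5:7  n6:0  n7:0  n8:0.
Shift OP11→6, OP12→7.
Schedule OP13@1, OP10@4, OP11@6, OP12@7: n1:4  n2:4  n3:4  n4:3  n5:3  n6:5  n7:4  n8:4 — peak 5.

5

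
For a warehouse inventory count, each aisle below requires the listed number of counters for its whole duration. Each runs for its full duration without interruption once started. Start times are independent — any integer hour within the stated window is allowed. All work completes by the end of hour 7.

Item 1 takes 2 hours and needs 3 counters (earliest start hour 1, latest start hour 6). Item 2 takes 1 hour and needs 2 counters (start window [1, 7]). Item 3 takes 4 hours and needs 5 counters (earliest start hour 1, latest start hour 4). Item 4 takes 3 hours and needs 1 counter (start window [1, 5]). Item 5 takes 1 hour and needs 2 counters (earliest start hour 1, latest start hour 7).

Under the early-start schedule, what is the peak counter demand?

Early-start schedule: Item 1@1, Item 2@1, Item 3@1, Item 4@1, Item 5@1.
Load per hour: hour 1: 13, hour 2: 9, hour 3: 6, hour 4: 5, hour 5: 0, hour 6: 0, hour 7: 0.
Peak is 13.

13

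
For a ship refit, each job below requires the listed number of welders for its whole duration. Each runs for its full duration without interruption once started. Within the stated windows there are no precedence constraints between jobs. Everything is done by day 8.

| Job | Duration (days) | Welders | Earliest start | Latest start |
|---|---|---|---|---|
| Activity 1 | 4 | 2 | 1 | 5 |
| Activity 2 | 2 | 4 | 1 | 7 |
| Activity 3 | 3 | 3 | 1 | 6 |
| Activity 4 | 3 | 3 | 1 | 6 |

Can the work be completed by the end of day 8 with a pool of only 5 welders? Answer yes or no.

Schedule Activity 1@1, Activity 2@7, Activity 3@1, Activity 4@4: d1:5  d2:5  d3:5  d4:5  d5:3  d6:3  d7:4  d8:4 — peak 5 ≤ 5.

yes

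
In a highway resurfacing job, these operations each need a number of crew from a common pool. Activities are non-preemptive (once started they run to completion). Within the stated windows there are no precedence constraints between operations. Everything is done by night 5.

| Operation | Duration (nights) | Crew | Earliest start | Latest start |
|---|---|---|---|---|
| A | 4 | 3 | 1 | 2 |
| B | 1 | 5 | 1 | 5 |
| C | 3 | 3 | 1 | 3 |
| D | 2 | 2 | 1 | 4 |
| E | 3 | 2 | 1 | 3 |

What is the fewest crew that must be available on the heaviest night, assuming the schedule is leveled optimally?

Early-start (A@1, B@1, C@1, D@1, E@1) gives peak 15: n1:15  n2:10  n3:8  n4:3  n5:0.
Shift B→5, E→3.
Schedule A@1, B@5, C@1, D@1, E@3: n1:8  n2:8  n3:8  n4:5  n5:7 — peak 8.
Total crew member-nights = 36 over 5 nights ⇒ peak ≥ ⌈36/5⌉ = 8, so 8 is optimal.

8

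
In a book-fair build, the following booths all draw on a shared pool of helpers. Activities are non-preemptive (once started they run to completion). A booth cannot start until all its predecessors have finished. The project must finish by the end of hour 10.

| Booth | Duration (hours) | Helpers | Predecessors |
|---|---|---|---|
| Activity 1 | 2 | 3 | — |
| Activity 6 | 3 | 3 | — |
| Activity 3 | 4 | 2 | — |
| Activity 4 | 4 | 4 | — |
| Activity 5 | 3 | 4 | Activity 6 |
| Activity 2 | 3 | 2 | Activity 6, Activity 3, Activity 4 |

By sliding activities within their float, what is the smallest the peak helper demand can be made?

Early-start (Activity 1@1, Activity 6@1, Activity 3@1, Activity 4@1, Activity 5@4, Activity 2@5) gives peak 12: h1:12  h2:12  h3:9  h4:10  h5:6  h6:6  h7:2  h8:0  h9:0  h10:0.
Shift Activity 3→3, Activity 4→4, Activity 5→8, Activity 2→8.
Schedule Activity 1@1, Activity 6@1, Activity 3@3, Activity 4@4, Activity 5@8, Activity 2@8: h1:6  h2:6  h3:5  h4:6  h5:6  h6:6  h7:4  h8:6  h9:6  h10:6 — peak 6.
Total helper-hours = 57 over 10 hours ⇒ peak ≥ ⌈57/10⌉ = 6, so 6 is optimal.

6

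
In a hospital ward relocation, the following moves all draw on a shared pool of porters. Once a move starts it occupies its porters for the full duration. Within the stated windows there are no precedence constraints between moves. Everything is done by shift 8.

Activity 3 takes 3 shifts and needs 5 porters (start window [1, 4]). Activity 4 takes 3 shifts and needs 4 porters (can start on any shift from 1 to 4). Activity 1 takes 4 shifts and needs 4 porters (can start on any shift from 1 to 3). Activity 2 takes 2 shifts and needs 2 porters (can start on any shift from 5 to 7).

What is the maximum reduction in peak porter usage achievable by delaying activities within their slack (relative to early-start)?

Early-start peak: s1:13  s2:13  s3:13  s4:4  s5:2  s6:2  s7:0  s8:0 ⇒ 13.
Leveled (Activity 3@1, Activity 4@4, Activity 1@1, Activity 2@5): s1:9  s2:9  s3:9  s4:8  s5:6  s6:6  s7:0  s8:0 ⇒ 9.
Reduction 13 − 9 = 4.

4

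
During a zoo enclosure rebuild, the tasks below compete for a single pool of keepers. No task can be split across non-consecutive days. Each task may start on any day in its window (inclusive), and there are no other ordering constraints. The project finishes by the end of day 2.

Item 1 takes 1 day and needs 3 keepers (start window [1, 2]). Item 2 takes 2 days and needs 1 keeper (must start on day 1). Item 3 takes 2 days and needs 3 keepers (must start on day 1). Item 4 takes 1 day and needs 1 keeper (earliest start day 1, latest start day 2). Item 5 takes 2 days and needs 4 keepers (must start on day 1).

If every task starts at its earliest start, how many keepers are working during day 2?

8

At early start, day 2 has: Item 2, Item 3, Item 5.
Demand: 1 + 3 + 4 = 8.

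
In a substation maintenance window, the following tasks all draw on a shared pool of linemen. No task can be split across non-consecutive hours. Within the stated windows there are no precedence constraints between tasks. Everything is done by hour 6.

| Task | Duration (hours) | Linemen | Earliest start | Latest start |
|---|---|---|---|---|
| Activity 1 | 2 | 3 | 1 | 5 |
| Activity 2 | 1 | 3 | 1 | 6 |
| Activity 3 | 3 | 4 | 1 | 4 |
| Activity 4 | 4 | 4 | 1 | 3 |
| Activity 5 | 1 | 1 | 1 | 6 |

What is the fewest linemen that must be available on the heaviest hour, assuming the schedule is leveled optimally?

Early-start (Activity 1@1, Activity 2@1, Activity 3@1, Activity 4@1, Activity 5@1) gives peak 15: h1:15  h2:11  h3:8  h4:4  h5:0  h6:0.
Shift Activity 3→2, Activity 4→3.
Schedule Activity 1@1, Activity 2@1, Activity 3@2, Activity 4@3, Activity 5@1: h1:7  h2:7  h3:8  h4:8  h5:4  h6:4 — peak 8.

8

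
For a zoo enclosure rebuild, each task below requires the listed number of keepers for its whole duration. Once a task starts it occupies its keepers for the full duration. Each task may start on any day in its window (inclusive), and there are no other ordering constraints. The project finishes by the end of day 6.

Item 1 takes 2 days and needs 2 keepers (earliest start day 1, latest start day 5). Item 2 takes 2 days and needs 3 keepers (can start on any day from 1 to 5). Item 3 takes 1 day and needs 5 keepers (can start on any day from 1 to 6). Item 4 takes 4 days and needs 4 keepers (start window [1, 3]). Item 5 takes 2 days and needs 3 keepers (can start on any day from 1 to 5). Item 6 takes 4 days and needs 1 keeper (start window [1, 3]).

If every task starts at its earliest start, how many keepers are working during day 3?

5

At early start, day 3 has: Item 4, Item 6.
Demand: 4 + 1 = 5.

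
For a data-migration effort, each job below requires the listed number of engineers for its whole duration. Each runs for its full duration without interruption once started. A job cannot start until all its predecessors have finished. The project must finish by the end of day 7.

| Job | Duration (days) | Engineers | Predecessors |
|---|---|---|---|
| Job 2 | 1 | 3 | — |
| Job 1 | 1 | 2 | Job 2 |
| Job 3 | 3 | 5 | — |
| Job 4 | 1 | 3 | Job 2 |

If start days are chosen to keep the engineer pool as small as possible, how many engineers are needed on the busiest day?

5

Early-start (Job 2@1, Job 1@2, Job 3@1, Job 4@2) gives peak 10: d1:8  d2:10  d3:5  d4:0  d5:0  d6:0  d7:0.
Shift Job 3→3.
Schedule Job 2@1, Job 1@2, Job 3@3, Job 4@2: d1:3  d2:5  d3:5  d4:5  d5:5  d6:0  d7:0 — peak 5.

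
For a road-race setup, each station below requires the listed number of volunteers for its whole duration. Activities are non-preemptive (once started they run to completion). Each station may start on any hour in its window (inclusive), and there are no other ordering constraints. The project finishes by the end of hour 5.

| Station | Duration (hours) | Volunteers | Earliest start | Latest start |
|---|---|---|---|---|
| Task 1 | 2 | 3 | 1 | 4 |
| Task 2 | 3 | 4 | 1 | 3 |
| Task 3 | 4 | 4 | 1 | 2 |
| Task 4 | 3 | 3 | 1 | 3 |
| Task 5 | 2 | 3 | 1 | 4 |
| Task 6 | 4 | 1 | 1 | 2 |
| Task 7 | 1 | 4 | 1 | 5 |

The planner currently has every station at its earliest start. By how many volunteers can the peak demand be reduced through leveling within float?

10

Early-start peak: h1:22  h2:18  h3:12  h4:5  h5:0 ⇒ 22.
Leveled (Task 1@1, Task 2@1, Task 3@1, Task 4@3, Task 5@4, Task 6@1, Task 7@5): h1:12  h2:12  h3:12  h4:11  h5:10 ⇒ 12.
Reduction 22 − 12 = 10.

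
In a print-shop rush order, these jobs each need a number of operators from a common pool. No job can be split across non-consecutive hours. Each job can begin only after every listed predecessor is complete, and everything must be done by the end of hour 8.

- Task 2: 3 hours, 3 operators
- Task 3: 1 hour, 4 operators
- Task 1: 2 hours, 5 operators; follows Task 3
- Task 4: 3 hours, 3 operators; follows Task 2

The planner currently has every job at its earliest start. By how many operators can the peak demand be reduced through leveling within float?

Early-start peak: h1:7  h2:8  h3:8  h4:3  h5:3  h6:3  h7:0  h8:0 ⇒ 8.
Leveled (Task 2@1, Task 3@1, Task 1@4, Task 4@6): h1:7  h2:3  h3:3  h4:5  h5:5  h6:3  h7:3  h8:3 ⇒ 7.
Reduction 8 − 7 = 1.

1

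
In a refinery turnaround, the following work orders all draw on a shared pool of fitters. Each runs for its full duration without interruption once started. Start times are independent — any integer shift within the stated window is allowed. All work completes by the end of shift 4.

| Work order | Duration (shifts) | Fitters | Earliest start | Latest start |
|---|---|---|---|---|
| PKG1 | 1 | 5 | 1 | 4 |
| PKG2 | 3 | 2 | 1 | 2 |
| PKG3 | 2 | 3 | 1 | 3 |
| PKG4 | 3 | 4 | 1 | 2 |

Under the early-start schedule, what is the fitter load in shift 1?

14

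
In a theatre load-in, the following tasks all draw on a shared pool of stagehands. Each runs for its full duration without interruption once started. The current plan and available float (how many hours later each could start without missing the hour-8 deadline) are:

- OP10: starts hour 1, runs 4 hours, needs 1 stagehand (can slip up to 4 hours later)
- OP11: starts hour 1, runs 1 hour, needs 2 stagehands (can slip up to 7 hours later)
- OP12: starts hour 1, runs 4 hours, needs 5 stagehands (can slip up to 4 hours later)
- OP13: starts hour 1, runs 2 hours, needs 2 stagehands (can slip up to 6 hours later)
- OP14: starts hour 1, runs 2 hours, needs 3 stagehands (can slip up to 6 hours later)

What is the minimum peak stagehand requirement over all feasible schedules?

Early-start (OP10@1, OP11@1, OP12@1, OP13@1, OP14@1) gives peak 13: h1:13  h2:11  h3:6  h4:6  h5:0  h6:0  h7:0  h8:0.
Shift OP12→5, OP14→3.
Schedule OP10@1, OP11@1, OP12@5, OP13@1, OP14@3: h1:5  h2:3  h3:4  h4:4  h5:5  h6:5  h7:5  h8:5 — peak 5.
Total stagehand-hours = 36 over 8 hours ⇒ peak ≥ ⌈36/8⌉ = 5, so 5 is optimal.

5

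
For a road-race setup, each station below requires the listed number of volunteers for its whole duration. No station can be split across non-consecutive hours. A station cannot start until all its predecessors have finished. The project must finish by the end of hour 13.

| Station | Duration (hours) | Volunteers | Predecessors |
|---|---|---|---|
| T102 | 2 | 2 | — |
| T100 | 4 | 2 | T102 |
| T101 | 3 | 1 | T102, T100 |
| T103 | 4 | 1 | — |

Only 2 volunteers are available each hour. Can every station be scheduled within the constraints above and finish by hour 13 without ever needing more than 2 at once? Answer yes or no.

yes

Schedule T102@1, T100@3, T101@7, T103@7: h1:2  h2:2  h3:2  h4:2  h5:2  h6:2  h7:2  h8:2  h9:2  h10:1  h11:0  h12:0  h13:0 — peak 2 ≤ 2.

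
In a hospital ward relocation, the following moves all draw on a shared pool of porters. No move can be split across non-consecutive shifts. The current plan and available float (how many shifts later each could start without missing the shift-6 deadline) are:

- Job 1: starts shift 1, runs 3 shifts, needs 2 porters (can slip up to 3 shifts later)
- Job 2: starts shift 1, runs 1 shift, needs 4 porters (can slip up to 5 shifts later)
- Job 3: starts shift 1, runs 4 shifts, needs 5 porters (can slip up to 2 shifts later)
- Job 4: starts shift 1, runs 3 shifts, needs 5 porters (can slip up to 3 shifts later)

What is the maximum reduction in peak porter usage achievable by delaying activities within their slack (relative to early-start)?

6

Early-start peak: s1:16  s2:12  s3:12  s4:5  s5:0  s6:0 ⇒ 16.
Leveled (Job 1@1, Job 2@1, Job 3@2, Job 4@4): s1:6  s2:7  s3:7  s4:10  s5:10  s6:5 ⇒ 10.
Reduction 16 − 10 = 6.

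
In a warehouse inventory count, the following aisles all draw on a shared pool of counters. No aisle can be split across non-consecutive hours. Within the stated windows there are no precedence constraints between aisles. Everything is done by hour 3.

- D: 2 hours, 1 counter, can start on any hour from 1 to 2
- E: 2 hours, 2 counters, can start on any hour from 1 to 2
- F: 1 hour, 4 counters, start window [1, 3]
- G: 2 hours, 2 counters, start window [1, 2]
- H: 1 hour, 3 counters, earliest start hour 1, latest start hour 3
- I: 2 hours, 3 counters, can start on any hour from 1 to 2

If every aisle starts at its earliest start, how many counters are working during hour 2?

8

At early start, hour 2 has: D, E, G, I.
Demand: 1 + 2 + 2 + 3 = 8.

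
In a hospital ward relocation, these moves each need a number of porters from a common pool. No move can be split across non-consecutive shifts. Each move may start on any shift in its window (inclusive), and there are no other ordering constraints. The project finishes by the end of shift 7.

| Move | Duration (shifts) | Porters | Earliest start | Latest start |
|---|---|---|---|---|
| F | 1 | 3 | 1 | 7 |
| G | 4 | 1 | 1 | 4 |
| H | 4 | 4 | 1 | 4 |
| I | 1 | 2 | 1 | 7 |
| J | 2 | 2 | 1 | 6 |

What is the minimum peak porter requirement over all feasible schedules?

5

Early-start (F@1, G@1, H@1, I@1, J@1) gives peak 12: s1:12  s2:7  s3:5  s4:5  s5:0  s6:0  s7:0.
Shift H→2, I→6, J→6.
Schedule F@1, G@1, H@2, I@6, J@6: s1:4  s2:5  s3:5  s4:5  s5:4  s6:4  s7:2 — peak 5.
Total porter-shifts = 29 over 7 shifts ⇒ peak ≥ ⌈29/7⌉ = 5, so 5 is optimal.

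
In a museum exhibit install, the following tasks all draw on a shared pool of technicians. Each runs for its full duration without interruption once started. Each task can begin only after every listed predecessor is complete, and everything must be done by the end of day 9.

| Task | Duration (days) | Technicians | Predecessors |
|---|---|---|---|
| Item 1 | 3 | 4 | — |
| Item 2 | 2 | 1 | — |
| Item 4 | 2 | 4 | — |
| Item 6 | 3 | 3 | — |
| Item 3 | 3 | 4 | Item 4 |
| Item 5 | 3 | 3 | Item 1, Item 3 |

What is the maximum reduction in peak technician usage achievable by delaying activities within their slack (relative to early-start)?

4

Early-start peak: d1:12  d2:12  d3:11  d4:4  d5:4  d6:3  d7:3  d8:3  d9:0 ⇒ 12.
Leveled (Item 1@1, Item 2@3, Item 4@1, Item 6@3, Item 3@4, Item 5@7): d1:8  d2:8  d3:8  d4:8  d5:7  d6:4  d7:3  d8:3  d9:3 ⇒ 8.
Reduction 12 − 8 = 4.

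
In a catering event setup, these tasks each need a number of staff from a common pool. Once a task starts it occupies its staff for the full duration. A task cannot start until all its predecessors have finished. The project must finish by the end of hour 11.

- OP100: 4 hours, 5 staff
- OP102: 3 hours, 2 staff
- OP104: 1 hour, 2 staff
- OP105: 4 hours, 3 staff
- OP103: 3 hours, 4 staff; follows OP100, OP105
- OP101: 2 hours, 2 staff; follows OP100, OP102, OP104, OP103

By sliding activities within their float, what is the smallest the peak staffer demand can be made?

8

Early-start (OP100@1, OP102@1, OP104@1, OP105@1, OP103@5, OP101@8) gives peak 12: h1:12  h2:10  h3:10  h4:8  h5:4  h6:4  h7:4  h8:2  h9:2  h10:0  h11:0.
Shift OP102→5, OP105→2, OP103→6, OP101→9.
Schedule OP100@1, OP102@5, OP104@1, OP105@2, OP103@6, OP101@9: h1:7  h2:8  h3:8  h4:8  h5:5  h6:6  h7:6  h8:4  h9:2  h10:2  h11:0 — peak 8.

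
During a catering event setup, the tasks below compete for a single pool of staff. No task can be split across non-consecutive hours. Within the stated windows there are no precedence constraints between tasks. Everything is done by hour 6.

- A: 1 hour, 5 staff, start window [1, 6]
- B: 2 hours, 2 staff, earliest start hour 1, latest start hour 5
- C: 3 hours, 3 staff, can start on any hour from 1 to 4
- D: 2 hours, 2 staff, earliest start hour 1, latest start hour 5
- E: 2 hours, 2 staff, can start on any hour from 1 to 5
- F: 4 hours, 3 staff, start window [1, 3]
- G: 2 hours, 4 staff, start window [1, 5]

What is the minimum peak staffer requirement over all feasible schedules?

8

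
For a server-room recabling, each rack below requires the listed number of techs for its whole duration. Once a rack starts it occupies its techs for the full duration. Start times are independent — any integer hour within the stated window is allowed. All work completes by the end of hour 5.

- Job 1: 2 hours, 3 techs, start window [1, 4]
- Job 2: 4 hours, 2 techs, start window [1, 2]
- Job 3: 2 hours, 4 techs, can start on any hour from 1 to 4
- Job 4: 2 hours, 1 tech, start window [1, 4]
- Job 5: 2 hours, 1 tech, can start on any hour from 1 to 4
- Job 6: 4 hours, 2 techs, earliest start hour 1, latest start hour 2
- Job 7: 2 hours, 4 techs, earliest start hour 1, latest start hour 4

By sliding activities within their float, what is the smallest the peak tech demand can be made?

11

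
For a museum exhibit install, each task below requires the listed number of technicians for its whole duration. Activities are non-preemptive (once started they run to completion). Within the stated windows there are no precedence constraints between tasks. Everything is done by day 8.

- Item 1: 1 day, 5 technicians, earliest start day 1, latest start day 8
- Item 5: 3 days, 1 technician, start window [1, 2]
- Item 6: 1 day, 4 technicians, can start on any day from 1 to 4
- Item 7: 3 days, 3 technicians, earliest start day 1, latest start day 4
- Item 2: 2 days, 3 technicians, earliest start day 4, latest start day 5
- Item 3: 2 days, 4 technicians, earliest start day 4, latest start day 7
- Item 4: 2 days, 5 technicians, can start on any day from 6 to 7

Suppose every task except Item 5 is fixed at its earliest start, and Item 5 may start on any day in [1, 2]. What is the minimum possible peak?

12

Item 5@1: d1:13  d2:4  d3:4  d4:7  d5:7  d6:5  d7:5  d8:0 → peak 13
Item 5@2: d1:12  d2:4  d3:4  d4:8  d5:7  d6:5  d7:5  d8:0 → peak 12
Best is Item 5@2, peak 12.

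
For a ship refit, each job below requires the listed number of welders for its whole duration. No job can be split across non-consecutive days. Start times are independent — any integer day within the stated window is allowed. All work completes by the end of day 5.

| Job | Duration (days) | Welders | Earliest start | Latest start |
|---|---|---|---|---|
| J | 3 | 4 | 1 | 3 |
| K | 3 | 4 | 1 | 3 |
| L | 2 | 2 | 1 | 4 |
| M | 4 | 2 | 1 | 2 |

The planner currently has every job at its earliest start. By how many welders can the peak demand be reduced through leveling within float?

Early-start peak: d1:12  d2:12  d3:10  d4:2  d5:0 ⇒ 12.
Leveled (J@1, K@1, L@4, M@1): d1:10  d2:10  d3:10  d4:4  d5:2 ⇒ 10.
Reduction 12 − 10 = 2.

2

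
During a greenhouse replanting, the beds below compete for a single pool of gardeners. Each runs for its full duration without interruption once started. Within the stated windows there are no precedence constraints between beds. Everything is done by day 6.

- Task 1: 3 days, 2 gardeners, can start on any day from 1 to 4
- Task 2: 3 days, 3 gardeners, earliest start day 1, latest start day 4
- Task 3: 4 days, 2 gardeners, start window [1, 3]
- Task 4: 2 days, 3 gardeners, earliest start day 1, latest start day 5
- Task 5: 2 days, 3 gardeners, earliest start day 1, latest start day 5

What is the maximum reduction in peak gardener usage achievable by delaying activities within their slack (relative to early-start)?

6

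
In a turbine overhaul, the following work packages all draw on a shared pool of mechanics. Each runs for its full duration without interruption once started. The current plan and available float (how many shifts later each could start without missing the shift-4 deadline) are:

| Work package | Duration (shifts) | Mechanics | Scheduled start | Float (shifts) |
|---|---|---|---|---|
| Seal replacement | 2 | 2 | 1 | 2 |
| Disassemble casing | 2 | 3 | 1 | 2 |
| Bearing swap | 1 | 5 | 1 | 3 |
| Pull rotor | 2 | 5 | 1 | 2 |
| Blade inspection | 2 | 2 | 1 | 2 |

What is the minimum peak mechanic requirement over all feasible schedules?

9

Early-start (Seal replacement@1, Disassemble casing@1, Bearing swap@1, Pull rotor@1, Blade inspection@1) gives peak 17: s1:17  s2:12  s3:0  s4:0.
Shift Disassemble casing→2, Pull rotor→3.
Schedule Seal replacement@1, Disassemble casing@2, Bearing swap@1, Pull rotor@3, Blade inspection@1: s1:9  s2:7  s3:8  s4:5 — peak 9.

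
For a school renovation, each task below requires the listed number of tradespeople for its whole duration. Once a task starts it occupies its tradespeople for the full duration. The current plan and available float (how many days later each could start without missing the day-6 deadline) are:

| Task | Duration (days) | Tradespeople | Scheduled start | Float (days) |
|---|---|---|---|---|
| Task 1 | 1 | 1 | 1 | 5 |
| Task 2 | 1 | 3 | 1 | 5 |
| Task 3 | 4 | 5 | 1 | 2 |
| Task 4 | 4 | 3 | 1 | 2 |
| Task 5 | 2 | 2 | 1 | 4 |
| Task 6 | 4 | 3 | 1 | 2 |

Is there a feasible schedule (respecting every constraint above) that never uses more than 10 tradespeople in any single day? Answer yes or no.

no

The minimum achievable peak is 11; 10 < 11, so no feasible schedule stays within the cap.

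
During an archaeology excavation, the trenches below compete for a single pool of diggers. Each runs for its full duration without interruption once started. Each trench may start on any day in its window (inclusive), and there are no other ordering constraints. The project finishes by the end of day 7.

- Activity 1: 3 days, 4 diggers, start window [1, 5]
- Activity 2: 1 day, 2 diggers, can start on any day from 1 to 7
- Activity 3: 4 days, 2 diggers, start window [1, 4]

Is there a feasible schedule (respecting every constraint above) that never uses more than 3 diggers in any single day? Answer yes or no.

no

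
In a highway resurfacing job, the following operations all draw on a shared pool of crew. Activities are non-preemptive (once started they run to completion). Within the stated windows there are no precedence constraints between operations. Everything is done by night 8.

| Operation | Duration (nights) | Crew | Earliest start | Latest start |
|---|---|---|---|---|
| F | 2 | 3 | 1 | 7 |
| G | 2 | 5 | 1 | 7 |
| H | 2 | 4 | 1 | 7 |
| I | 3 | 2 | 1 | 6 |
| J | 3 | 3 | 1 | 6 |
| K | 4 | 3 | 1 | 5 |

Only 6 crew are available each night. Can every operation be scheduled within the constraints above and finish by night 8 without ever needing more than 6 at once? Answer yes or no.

no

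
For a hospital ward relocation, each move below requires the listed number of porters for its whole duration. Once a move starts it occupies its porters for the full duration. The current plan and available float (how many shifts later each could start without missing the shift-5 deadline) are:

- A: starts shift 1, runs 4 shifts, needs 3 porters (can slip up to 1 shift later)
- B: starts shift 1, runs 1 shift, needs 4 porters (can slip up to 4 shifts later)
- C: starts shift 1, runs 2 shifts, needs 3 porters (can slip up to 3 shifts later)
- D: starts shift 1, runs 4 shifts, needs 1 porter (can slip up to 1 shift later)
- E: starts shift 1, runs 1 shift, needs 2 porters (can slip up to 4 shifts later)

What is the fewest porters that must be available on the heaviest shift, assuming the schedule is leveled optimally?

7

Early-start (A@1, B@1, C@1, D@1, E@1) gives peak 13: s1:13  s2:7  s3:4  s4:4  s5:0.
Shift C→2, D→2, E→4.
Schedule A@1, B@1, C@2, D@2, E@4: s1:7  s2:7  s3:7  s4:6  s5:1 — peak 7.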